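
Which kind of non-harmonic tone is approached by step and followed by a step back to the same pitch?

Approach: by step. Departure: by step in the opposite direction, back to the starting pitch.
Stepwise on both sides but reversing to return to the same chord tone — a neighbor tone. (Had it continued onward in the same direction it would be a passing tone instead.)

Neighbor tone.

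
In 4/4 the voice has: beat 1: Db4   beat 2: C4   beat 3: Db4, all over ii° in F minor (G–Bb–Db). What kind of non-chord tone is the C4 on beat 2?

Lower neighbor tone.

The harmony at that moment is G diminished triad (G, Bb, Db); C4 is not a chord tone.
It is approached by step down from Db4 and left by step up to Db4.
Step away and step back to the same note — a neighbor tone (lower neighbor).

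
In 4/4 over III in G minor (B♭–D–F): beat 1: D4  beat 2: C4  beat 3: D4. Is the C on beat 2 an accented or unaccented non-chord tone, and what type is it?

Unaccented neighbor tone.

The harmony at that moment is B♭ major triad (B♭, D, F); C4 is not a chord tone.
It is approached by step down from D4 and left by step up to D4.
Step away and step back to the same note — a neighbor tone (lower neighbor).
It falls on a weak beat, so it is unaccented.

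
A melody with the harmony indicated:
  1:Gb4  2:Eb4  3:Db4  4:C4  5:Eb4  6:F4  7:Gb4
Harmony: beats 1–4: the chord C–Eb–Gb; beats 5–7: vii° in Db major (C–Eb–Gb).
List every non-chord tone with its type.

The harmony at that moment is C diminished triad (C, Eb, Gb); Db4 is not a chord tone.
It is approached by step down from Eb4 and left by step down to C4.
Step in, step out in the same direction — a passing tone.
The harmony at that moment is C diminished triad (C, Eb, Gb); F4 is not a chord tone.
It is approached by step up from Eb4 and left by step up to Gb4.
Step in, step out in the same direction — a passing tone.

Db4 (beat 3) — passing tone; F4 (beat 6) — passing tone.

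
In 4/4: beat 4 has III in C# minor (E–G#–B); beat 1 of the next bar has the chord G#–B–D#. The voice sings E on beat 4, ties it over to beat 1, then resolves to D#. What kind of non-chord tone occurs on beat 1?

The harmony at that moment is G# minor triad (G#, B, D#); E is not a chord tone.
It is held over (the same pitch as the preceding E) and left by step down to D#.
Held over from the previous chord and resolving down by step — a suspension.

Suspension.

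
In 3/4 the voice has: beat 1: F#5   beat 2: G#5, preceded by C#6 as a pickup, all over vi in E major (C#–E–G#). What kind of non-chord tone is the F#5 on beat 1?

Appoggiatura.

The harmony at that moment is C# minor triad (C#, E, G#); F#5 is not a chord tone.
It is approached by leap down from C#6 and left by step up to G#5.
Leap in, step out, metrically accented — an appoggiatura.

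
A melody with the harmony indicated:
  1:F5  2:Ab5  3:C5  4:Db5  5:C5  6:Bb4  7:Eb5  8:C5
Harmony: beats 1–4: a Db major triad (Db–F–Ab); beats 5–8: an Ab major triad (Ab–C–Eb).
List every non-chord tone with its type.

C5 (beat 3) — appoggiatura; Bb4 (beat 6) — escape tone.

The harmony at that moment is Db major triad (Db, F, Ab); C5 is not a chord tone.
It is approached by leap down from Ab5 and left by step up to Db5.
Leap in, step out — an appoggiatura.
The harmony at that moment is Ab major triad (Ab, C, Eb); Bb4 is not a chord tone.
It is approached by step down from C5 and left by leap up to Eb5.
Step in, leap out — an escape tone.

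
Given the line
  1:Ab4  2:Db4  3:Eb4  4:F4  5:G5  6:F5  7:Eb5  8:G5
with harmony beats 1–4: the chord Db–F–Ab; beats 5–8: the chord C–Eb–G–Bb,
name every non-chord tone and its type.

The harmony at that moment is Db major triad (Db, F, Ab); Eb4 is not a chord tone.
It is approached by step up from Db4 and left by step up to F4.
Step in, step out in the same direction — a passing tone.
The harmony at that moment is C minor seventh chord (C, Eb, G, Bb); F5 is not a chord tone.
It is approached by step down from G5 and left by step down to Eb5.
Step in, step out in the same direction — a passing tone.

Eb4 (beat 3) — passing tone; F5 (beat 6) — passing tone.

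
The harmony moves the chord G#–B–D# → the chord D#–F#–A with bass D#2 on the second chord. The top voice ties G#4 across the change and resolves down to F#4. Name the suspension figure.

4–3 suspension.

At the second chord the bass is D#2. The suspended G#4 lies a fourth above the bass; after resolving down by step to F#4, the interval above the bass becomes a third.
Suspension figures are named by those two intervals: 4–3.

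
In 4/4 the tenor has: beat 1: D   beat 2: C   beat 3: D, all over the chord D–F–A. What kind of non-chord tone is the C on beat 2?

The harmony at that moment is D minor triad (D, F, A); C is not a chord tone.
It is approached by step down from D and left by step up to D.
Step away and step back to the same note — a neighbor tone (lower neighbor).

Lower neighbor tone.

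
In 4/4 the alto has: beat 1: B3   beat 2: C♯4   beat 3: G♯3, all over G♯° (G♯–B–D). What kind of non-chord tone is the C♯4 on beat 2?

Escape tone.

The harmony at that moment is G♯ diminished triad (G♯, B, D); C♯4 is not a chord tone.
It is approached by step up from B3 and left by leap down to G♯3.
Step in, leap out, on a weak beat — an escape tone.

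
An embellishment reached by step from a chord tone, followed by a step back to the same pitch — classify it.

Neighbor tone.

Approach: by step. Departure: by step in the opposite direction, back to the starting pitch.
Stepwise on both sides but reversing to return to the same chord tone — a neighbor tone. (Had it continued onward in the same direction it would be a passing tone instead.)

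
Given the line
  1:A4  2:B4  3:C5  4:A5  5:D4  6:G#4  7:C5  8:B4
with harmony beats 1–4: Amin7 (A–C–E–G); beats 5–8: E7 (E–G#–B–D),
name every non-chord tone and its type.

The harmony at that moment is A minor seventh chord (A, C, E, G); B4 is not a chord tone.
It is approached by step up from A4 and left by step up to C5.
Step in, step out in the same direction — a passing tone.
The harmony at that moment is E dominant seventh chord (E, G#, B, D); C5 is not a chord tone.
It is approached by leap up from G#4 and left by step down to B4.
Leap in, step out — an appoggiatura.

B4 (beat 2) — passing tone; C5 (beat 7) — appoggiatura.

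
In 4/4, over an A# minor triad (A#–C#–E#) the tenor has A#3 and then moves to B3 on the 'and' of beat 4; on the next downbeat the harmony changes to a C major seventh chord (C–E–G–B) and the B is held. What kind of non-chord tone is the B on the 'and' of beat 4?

Anticipation.

The harmony at that moment is A# minor triad (A#, C#, E#); B3 is not a chord tone.
It is approached by step up from A#3 and then sustained as the same pitch into the next harmony.
Arriving early and becoming a chord tone when the harmony changes — an anticipation.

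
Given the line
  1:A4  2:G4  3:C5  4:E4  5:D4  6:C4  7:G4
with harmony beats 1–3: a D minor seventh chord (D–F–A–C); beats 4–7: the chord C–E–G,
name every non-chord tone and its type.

G4 (beat 2) — escape tone; D4 (beat 5) — passing tone.

The harmony at that moment is D minor seventh chord (D, F, A, C); G4 is not a chord tone.
It is approached by step down from A4 and left by leap up to C5.
Step in, leap out — an escape tone.
The harmony at that moment is C major triad (C, E, G); D4 is not a chord tone.
It is approached by step down from E4 and left by step down to C4.
Step in, step out in the same direction — a passing tone.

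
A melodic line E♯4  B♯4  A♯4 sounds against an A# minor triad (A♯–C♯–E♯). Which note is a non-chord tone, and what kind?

The harmony at that moment is A♯ minor triad (A♯, C♯, E♯); B♯4 is not a chord tone.
It is approached by leap up from E♯4 and left by step down to A♯4.
Leap in, step out — an appoggiatura.

B♯4 is an appoggiatura.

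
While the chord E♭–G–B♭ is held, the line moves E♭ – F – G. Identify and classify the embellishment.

F is a passing tone.

The harmony at that moment is E♭ major triad (E♭, G, B♭); F is not a chord tone.
It is approached by step up from E♭ and left by step up to G.
Step in, step out in the same direction — a passing tone.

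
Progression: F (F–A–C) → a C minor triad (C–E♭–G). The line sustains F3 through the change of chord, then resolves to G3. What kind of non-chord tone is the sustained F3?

F3 is a retardation.

The harmony at that moment is C minor triad (C, E♭, G); F3 is not a chord tone.
It is held over (the same pitch as the preceding F3) and left by step up to G3.
Held over from the previous chord and resolving up by step — a retardation.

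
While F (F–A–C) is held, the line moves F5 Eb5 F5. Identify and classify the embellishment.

The harmony at that moment is F major triad (F, A, C); Eb5 is not a chord tone.
It is approached by step down from F5 and left by step up to F5.
Step away and step back to the same note — a neighbor tone (lower neighbor).

Eb5 is a neighbor tone.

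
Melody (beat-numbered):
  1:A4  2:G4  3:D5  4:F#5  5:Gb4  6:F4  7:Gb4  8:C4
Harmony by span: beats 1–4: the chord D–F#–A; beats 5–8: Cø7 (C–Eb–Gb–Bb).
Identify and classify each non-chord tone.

G4 (beat 2) — escape tone; F4 (beat 6) — neighbor tone.

The harmony at that moment is D major triad (D, F#, A); G4 is not a chord tone.
It is approached by step down from A4 and left by leap up to D5.
Step in, leap out — an escape tone.
The harmony at that moment is C half-diminished seventh chord (C, Eb, Gb, Bb); F4 is not a chord tone.
It is approached by step down from Gb4 and left by step up to Gb4.
Step away and step back to the same note — a neighbor tone (lower neighbor).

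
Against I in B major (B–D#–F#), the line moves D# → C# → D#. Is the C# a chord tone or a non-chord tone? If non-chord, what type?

Non-chord tone — a neighbor tone.

The harmony at that moment is B major triad (B, D#, F#); C# is not a chord tone.
It is approached by step down from D# and left by step up to D#.
Step away and step back to the same note — a neighbor tone (lower neighbor).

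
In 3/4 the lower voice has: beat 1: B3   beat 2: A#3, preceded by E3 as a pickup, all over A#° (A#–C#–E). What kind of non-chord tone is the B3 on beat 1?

Appoggiatura.

The harmony at that moment is A# diminished triad (A#, C#, E); B3 is not a chord tone.
It is approached by leap up from E3 and left by step down to A#3.
Leap in, step out, metrically accented — an appoggiatura.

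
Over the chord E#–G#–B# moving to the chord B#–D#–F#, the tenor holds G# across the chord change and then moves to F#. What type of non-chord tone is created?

G# is a suspension.

The harmony at that moment is B# diminished triad (B#, D#, F#); G# is not a chord tone.
It is held over (the same pitch as the preceding G#) and left by step down to F#.
Held over from the previous chord and resolving down by step — a suspension.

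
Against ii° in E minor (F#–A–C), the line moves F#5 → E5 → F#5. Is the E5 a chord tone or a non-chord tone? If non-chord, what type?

The harmony at that moment is F# diminished triad (F#, A, C); E5 is not a chord tone.
It is approached by step down from F#5 and left by step up to F#5.
Step away and step back to the same note — a neighbor tone (lower neighbor).

Non-chord tone — a neighbor tone.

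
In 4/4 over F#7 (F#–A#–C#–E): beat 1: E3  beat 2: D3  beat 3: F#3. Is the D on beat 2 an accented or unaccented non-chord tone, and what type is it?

The harmony at that moment is F# dominant seventh chord (F#, A#, C#, E); D3 is not a chord tone.
It is approached by step down from E3 and left by leap up to F#3.
Step in, leap out — an escape tone.
It falls on a weak beat, so it is unaccented.

Unaccented escape tone.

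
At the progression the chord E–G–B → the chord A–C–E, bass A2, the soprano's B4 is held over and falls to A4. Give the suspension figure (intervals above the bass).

9–8 suspension.

At the second chord the bass is A2. The suspended B4 lies a ninth above the bass; after resolving down by step to A4, the interval above the bass becomes an octave.
Suspension figures are named by those two intervals: 9–8.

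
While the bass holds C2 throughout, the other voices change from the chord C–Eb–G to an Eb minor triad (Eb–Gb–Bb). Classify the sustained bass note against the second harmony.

Pedal tone (pedal point).

The harmony at that moment is Eb minor triad (Eb, Gb, Bb); C2 is not a chord tone.
It is held over (the same pitch as the preceding C2) and then sustained as the same pitch into the next harmony.
Sustained through a change of harmony — a pedal tone.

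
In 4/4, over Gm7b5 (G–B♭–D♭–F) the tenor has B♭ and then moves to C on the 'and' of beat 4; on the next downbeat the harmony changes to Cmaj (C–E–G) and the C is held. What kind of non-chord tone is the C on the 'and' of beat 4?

The harmony at that moment is G half-diminished seventh chord (G, B♭, D♭, F); C is not a chord tone.
It is approached by step up from B♭ and then sustained as the same pitch into the next harmony.
Arriving early and becoming a chord tone when the harmony changes — an anticipation.

Anticipation.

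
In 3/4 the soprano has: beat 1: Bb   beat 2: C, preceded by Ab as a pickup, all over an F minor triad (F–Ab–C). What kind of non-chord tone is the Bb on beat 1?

Passing tone.

The harmony at that moment is F minor triad (F, Ab, C); Bb is not a chord tone.
It is approached by step up from Ab and left by step up to C.
Step in, step out in the same direction — a passing tone.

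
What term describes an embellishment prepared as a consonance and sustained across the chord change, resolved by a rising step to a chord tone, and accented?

Approach: by preparation — the pitch is first a chord tone, then held (tied or repeated) while the harmony changes under it. Departure: up by step. Metric position: strong.
A prepared dissonance that resolves upward by step — a retardation. (The same figure resolving downward would be a suspension.)

Retardation.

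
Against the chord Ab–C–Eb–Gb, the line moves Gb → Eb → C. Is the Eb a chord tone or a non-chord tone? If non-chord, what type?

Chord tone (the fifth of Ab dominant seventh chord).

Ab dominant seventh chord contains Ab, C, Eb, Gb; Eb is the fifth, so it is a chord tone.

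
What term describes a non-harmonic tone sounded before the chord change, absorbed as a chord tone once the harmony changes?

Approach: ahead of the chord change (typically by step), so it is dissonant against the current harmony. Departure: none — the same pitch is restated or held and is a chord tone of the new harmony.
Dissonant first, consonant once the harmony catches up: the note simply arrives early — an anticipation. (The reverse timing, consonant first and dissonant after the change, would be a suspension or retardation.)

Anticipation.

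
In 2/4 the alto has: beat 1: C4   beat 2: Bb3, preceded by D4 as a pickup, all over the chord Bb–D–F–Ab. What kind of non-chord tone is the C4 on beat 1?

Passing tone.

The harmony at that moment is Bb dominant seventh chord (Bb, D, F, Ab); C4 is not a chord tone.
It is approached by step down from D4 and left by step down to Bb3.
Step in, step out in the same direction — a passing tone.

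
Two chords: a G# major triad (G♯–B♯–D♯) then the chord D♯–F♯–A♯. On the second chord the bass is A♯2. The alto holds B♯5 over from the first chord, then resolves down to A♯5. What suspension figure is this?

9–8 suspension.

At the second chord the bass is A♯2. The suspended B♯5 lies a ninth above the bass; after resolving down by step to A♯5, the interval above the bass becomes an octave.
Suspension figures are named by those two intervals: 9–8.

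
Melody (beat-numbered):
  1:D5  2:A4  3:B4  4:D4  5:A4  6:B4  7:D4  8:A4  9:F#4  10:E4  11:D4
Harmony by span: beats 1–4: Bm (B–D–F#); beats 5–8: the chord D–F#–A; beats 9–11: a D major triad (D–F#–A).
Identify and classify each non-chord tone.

A4 (beat 2) — appoggiatura; B4 (beat 6) — escape tone; E4 (beat 10) — passing tone.

The harmony at that moment is B minor triad (B, D, F#); A4 is not a chord tone.
It is approached by leap down from D5 and left by step up to B4.
Leap in, step out — an appoggiatura.
The harmony at that moment is D major triad (D, F#, A); B4 is not a chord tone.
It is approached by step up from A4 and left by leap down to D4.
Step in, leap out — an escape tone.
The harmony at that moment is D major triad (D, F#, A); E4 is not a chord tone.
It is approached by step down from F#4 and left by step down to D4.
Step in, step out in the same direction — a passing tone.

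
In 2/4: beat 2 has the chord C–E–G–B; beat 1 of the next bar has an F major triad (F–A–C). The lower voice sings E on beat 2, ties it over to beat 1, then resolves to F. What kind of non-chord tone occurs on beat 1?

Retardation.

The harmony at that moment is F major triad (F, A, C); E is not a chord tone.
It is held over (the same pitch as the preceding E) and left by step up to F.
Held over from the previous chord and resolving up by step — a retardation.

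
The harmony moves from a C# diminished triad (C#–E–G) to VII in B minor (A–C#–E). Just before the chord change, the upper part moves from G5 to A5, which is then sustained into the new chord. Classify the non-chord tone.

The harmony at that moment is C# diminished triad (C#, E, G); A5 is not a chord tone.
It is approached by step up from G5 and then sustained as the same pitch into the next harmony.
Arriving early and becoming a chord tone when the harmony changes — an anticipation.

A5 is an anticipation.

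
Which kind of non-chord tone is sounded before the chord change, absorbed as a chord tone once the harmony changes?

Anticipation.

Approach: ahead of the chord change (typically by step), so it is dissonant against the current harmony. Departure: none — the same pitch is restated or held and is a chord tone of the new harmony.
Dissonant first, consonant once the harmony catches up: the note simply arrives early — an anticipation. (The reverse timing, consonant first and dissonant after the change, would be a suspension or retardation.)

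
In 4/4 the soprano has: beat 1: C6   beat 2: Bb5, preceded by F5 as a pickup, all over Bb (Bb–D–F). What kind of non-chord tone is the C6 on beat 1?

The harmony at that moment is Bb major triad (Bb, D, F); C6 is not a chord tone.
It is approached by leap up from F5 and left by step down to Bb5.
Leap in, step out, metrically accented — an appoggiatura.

Appoggiatura.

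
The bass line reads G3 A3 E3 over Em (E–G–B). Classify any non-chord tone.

A3 is an escape tone.

The harmony at that moment is E minor triad (E, G, B); A3 is not a chord tone.
It is approached by step up from G3 and left by leap down to E3.
Step in, leap out — an escape tone.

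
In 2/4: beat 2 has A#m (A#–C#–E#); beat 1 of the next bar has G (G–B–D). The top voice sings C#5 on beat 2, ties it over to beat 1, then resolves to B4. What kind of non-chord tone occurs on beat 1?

The harmony at that moment is G major triad (G, B, D); C#5 is not a chord tone.
It is held over (the same pitch as the preceding C#5) and left by step down to B4.
Held over from the previous chord and resolving down by step — a suspension.

Suspension.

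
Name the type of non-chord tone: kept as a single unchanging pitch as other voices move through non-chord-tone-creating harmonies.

Pedal tone.

Approach: none. Departure: none — a single pitch is sustained while the chords change around it, passing through harmonies that do not contain it.
No melodic motion at all; the dissonance is created entirely by the moving harmonies against the stationary note — a pedal tone (pedal point).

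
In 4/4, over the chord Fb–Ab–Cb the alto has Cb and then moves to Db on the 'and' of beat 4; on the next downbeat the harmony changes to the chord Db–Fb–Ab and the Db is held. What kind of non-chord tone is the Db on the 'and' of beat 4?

Anticipation.

The harmony at that moment is Fb major triad (Fb, Ab, Cb); Db is not a chord tone.
It is approached by step up from Cb and then sustained as the same pitch into the next harmony.
Arriving early and becoming a chord tone when the harmony changes — an anticipation.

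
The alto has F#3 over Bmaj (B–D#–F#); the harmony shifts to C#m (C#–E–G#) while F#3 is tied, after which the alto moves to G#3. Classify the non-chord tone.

F#3 is a retardation.

The harmony at that moment is C# minor triad (C#, E, G#); F#3 is not a chord tone.
It is held over (the same pitch as the preceding F#3) and left by step up to G#3.
Held over from the previous chord and resolving up by step — a retardation.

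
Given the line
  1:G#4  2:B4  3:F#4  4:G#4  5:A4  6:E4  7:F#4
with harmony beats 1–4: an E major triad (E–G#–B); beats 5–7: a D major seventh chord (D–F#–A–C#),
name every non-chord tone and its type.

F#4 (beat 3) — appoggiatura; E4 (beat 6) — appoggiatura.

The harmony at that moment is E major triad (E, G#, B); F#4 is not a chord tone.
It is approached by leap down from B4 and left by step up to G#4.
Leap in, step out — an appoggiatura.
The harmony at that moment is D major seventh chord (D, F#, A, C#); E4 is not a chord tone.
It is approached by leap down from A4 and left by step up to F#4.
Leap in, step out — an appoggiatura.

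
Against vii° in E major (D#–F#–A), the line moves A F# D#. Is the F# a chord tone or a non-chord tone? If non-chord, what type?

Chord tone (the third of D# diminished triad).

D# diminished triad contains D#, F#, A; F# is the third, so it is a chord tone.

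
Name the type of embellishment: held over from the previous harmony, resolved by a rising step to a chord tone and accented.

Approach: by preparation — the pitch is first a chord tone, then held (tied or repeated) while the harmony changes under it. Departure: up by step. Metric position: strong.
A prepared dissonance that resolves upward by step — a retardation. (The same figure resolving downward would be a suspension.)

Retardation.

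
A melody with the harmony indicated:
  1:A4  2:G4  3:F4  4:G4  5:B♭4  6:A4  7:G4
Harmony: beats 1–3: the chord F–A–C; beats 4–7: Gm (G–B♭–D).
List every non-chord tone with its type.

G4 (beat 2) — passing tone; A4 (beat 6) — passing tone.

The harmony at that moment is F major triad (F, A, C); G4 is not a chord tone.
It is approached by step down from A4 and left by step down to F4.
Step in, step out in the same direction — a passing tone.
The harmony at that moment is G minor triad (G, B♭, D); A4 is not a chord tone.
It is approached by step down from B♭4 and left by step down to G4.
Step in, step out in the same direction — a passing tone.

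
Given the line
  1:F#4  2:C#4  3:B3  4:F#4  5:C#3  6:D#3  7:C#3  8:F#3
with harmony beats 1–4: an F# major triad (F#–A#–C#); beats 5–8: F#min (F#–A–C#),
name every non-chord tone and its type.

The harmony at that moment is F# major triad (F#, A#, C#); B3 is not a chord tone.
It is approached by step down from C#4 and left by leap up to F#4.
Step in, leap out — an escape tone.
The harmony at that moment is F# minor triad (F#, A, C#); D#3 is not a chord tone.
It is approached by step up from C#3 and left by step down to C#3.
Step away and step back to the same note — a neighbor tone (upper neighbor).

B3 (beat 3) — escape tone; D#3 (beat 6) — neighbor tone.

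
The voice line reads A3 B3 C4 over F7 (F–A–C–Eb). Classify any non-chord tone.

The harmony at that moment is F dominant seventh chord (F, A, C, Eb); B3 is not a chord tone.
It is approached by step up from A3 and left by step up to C4.
Step in, step out in the same direction — a passing tone.

B3 is a passing tone.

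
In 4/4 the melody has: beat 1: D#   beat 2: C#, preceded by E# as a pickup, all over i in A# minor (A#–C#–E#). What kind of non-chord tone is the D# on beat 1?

Passing tone.

The harmony at that moment is A# minor triad (A#, C#, E#); D# is not a chord tone.
It is approached by step down from E# and left by step down to C#.
Step in, step out in the same direction — a passing tone.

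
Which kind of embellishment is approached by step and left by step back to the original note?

Neighbor tone.

Approach: by step. Departure: by step in the opposite direction, back to the starting pitch.
Stepwise on both sides but reversing to return to the same chord tone — a neighbor tone. (Had it continued onward in the same direction it would be a passing tone instead.)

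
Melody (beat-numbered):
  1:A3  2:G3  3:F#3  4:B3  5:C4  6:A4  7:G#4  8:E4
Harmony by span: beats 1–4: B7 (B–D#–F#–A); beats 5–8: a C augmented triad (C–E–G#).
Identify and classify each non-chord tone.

G3 (beat 2) — passing tone; A4 (beat 6) — appoggiatura.

The harmony at that moment is B dominant seventh chord (B, D#, F#, A); G3 is not a chord tone.
It is approached by step down from A3 and left by step down to F#3.
Step in, step out in the same direction — a passing tone.
The harmony at that moment is C augmented triad (C, E, G#); A4 is not a chord tone.
It is approached by leap up from C4 and left by step down to G#4.
Leap in, step out — an appoggiatura.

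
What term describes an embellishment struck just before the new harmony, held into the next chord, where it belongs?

Anticipation.

Approach: ahead of the chord change (typically by step), so it is dissonant against the current harmony. Departure: none — the same pitch is restated or held and is a chord tone of the new harmony.
Dissonant first, consonant once the harmony catches up: the note simply arrives early — an anticipation. (The reverse timing, consonant first and dissonant after the change, would be a suspension or retardation.)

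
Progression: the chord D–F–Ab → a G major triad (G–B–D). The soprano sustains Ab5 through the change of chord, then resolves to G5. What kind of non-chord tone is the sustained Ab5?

Ab5 is a suspension.

The harmony at that moment is G major triad (G, B, D); Ab5 is not a chord tone.
It is held over (the same pitch as the preceding Ab5) and left by step down to G5.
Held over from the previous chord and resolving down by step — a suspension.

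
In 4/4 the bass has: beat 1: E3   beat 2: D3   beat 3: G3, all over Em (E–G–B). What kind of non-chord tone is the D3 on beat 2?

Escape tone.

The harmony at that moment is E minor triad (E, G, B); D3 is not a chord tone.
It is approached by step down from E3 and left by leap up to G3.
Step in, leap out, on a weak beat — an escape tone.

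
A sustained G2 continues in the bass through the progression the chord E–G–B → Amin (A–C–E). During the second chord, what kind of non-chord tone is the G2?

The harmony at that moment is A minor triad (A, C, E); G2 is not a chord tone.
It is held over (the same pitch as the preceding G2) and then sustained as the same pitch into the next harmony.
Sustained through a change of harmony — a pedal tone.

Pedal tone (pedal point).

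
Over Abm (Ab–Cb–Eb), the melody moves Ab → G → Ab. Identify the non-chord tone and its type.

G is a neighbor tone.

The harmony at that moment is Ab minor triad (Ab, Cb, Eb); G is not a chord tone.
It is approached by step down from Ab and left by step up to Ab.
Step away and step back to the same note — a neighbor tone (lower neighbor).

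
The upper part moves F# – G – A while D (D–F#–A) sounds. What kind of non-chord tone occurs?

The harmony at that moment is D major triad (D, F#, A); G is not a chord tone.
It is approached by step up from F# and left by step up to A.
Step in, step out in the same direction — a passing tone.

G is a passing tone.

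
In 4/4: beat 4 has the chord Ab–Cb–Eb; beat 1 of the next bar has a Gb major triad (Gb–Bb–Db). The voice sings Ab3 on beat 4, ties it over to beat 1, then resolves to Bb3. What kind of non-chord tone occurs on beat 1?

The harmony at that moment is Gb major triad (Gb, Bb, Db); Ab3 is not a chord tone.
It is held over (the same pitch as the preceding Ab3) and left by step up to Bb3.
Held over from the previous chord and resolving up by step — a retardation.

Retardation.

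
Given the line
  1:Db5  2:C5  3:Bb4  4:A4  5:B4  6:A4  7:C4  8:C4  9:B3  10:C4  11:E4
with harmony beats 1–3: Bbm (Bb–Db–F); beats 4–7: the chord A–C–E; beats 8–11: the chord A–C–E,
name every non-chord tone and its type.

The harmony at that moment is Bb minor triad (Bb, Db, F); C5 is not a chord tone.
It is approached by step down from Db5 and left by step down to Bb4.
Step in, step out in the same direction — a passing tone.
The harmony at that moment is A minor triad (A, C, E); B4 is not a chord tone.
It is approached by step up from A4 and left by step down to A4.
Step away and step back to the same note — a neighbor tone (upper neighbor).
The harmony at that moment is A minor triad (A, C, E); B3 is not a chord tone.
It is approached by step down from C4 and left by step up to C4.
Step away and step back to the same note — a neighbor tone (lower neighbor).

C5 (beat 2) — passing tone; B4 (beat 5) — neighbor tone; B3 (beat 9) — neighbor tone.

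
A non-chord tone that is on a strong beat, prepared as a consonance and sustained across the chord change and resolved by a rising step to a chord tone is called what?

Retardation.

Approach: by preparation — the pitch is first a chord tone, then held (tied or repeated) while the harmony changes under it. Departure: up by step. Metric position: strong.
A prepared dissonance that resolves upward by step — a retardation. (The same figure resolving downward would be a suspension.)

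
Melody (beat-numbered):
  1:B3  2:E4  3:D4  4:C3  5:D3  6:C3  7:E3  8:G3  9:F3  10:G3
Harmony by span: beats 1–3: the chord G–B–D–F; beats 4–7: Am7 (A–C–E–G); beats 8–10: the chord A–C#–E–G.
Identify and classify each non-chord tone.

E4 (beat 2) — appoggiatura; D3 (beat 5) — neighbor tone; F3 (beat 9) — neighbor tone.

The harmony at that moment is G dominant seventh chord (G, B, D, F); E4 is not a chord tone.
It is approached by leap up from B3 and left by step down to D4.
Leap in, step out — an appoggiatura.
The harmony at that moment is A minor seventh chord (A, C, E, G); D3 is not a chord tone.
It is approached by step up from C3 and left by step down to C3.
Step away and step back to the same note — a neighbor tone (upper neighbor).
The harmony at that moment is A dominant seventh chord (A, C#, E, G); F3 is not a chord tone.
It is approached by step down from G3 and left by step up to G3.
Step away and step back to the same note — a neighbor tone (lower neighbor).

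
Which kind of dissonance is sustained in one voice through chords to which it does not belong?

Pedal tone.

Approach: none. Departure: none — a single pitch is sustained while the chords change around it, passing through harmonies that do not contain it.
No melodic motion at all; the dissonance is created entirely by the moving harmonies against the stationary note — a pedal tone (pedal point).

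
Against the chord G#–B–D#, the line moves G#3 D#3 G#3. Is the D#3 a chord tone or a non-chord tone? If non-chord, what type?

Chord tone (the fifth of G# minor triad).

G# minor triad contains G#, B, D#; D# is the fifth, so it is a chord tone.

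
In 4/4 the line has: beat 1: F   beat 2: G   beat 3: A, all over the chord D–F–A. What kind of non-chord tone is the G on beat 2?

Passing tone.

The harmony at that moment is D minor triad (D, F, A); G is not a chord tone.
It is approached by step up from F and left by step up to A.
Step in, step out in the same direction — a passing tone.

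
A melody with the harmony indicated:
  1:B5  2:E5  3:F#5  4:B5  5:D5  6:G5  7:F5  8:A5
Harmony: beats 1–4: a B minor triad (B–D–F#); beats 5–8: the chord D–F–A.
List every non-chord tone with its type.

E5 (beat 2) — appoggiatura; G5 (beat 6) — appoggiatura.

The harmony at that moment is B minor triad (B, D, F#); E5 is not a chord tone.
It is approached by leap down from B5 and left by step up to F#5.
Leap in, step out — an appoggiatura.
The harmony at that moment is D minor triad (D, F, A); G5 is not a chord tone.
It is approached by leap up from D5 and left by step down to F5.
Leap in, step out — an appoggiatura.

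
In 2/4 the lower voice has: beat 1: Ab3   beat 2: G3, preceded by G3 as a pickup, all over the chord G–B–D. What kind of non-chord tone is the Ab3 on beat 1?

Upper neighbor tone.

The harmony at that moment is G major triad (G, B, D); Ab3 is not a chord tone.
It is approached by step up from G3 and left by step down to G3.
Step away and step back to the same note — a neighbor tone (upper neighbor).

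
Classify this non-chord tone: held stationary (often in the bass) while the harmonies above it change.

Approach: none. Departure: none — a single pitch is sustained while the chords change around it, passing through harmonies that do not contain it.
No melodic motion at all; the dissonance is created entirely by the moving harmonies against the stationary note — a pedal tone (pedal point).

Pedal tone.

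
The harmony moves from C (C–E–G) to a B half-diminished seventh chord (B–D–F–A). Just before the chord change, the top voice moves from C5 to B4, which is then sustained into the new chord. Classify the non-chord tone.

The harmony at that moment is C major triad (C, E, G); B4 is not a chord tone.
It is approached by step down from C5 and then sustained as the same pitch into the next harmony.
Arriving early and becoming a chord tone when the harmony changes — an anticipation.

B4 is an anticipation.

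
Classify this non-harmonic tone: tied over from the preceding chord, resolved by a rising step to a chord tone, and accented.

Approach: by preparation — the pitch is first a chord tone, then held (tied or repeated) while the harmony changes under it. Departure: up by step. Metric position: strong.
A prepared dissonance that resolves upward by step — a retardation. (The same figure resolving downward would be a suspension.)

Retardation.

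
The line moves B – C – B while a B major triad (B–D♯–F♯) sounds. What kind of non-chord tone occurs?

C is a neighbor tone.

The harmony at that moment is B major triad (B, D♯, F♯); C is not a chord tone.
It is approached by step up from B and left by step down to B.
Step away and step back to the same note — a neighbor tone (upper neighbor).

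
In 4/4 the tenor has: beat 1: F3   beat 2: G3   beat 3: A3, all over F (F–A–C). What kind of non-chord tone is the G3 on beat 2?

The harmony at that moment is F major triad (F, A, C); G3 is not a chord tone.
It is approached by step up from F3 and left by step up to A3.
Step in, step out in the same direction — a passing tone.

Passing tone.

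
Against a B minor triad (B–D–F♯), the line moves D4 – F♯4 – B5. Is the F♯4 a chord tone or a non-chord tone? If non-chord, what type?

B minor triad contains B, D, F♯; F♯ is the fifth, so it is a chord tone.

Chord tone (the fifth of B minor triad).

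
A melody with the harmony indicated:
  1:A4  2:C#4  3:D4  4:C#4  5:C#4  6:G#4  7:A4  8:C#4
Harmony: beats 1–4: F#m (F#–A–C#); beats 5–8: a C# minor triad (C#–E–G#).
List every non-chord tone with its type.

The harmony at that moment is F# minor triad (F#, A, C#); D4 is not a chord tone.
It is approached by step up from C#4 and left by step down to C#4.
Step away and step back to the same note — a neighbor tone (upper neighbor).
The harmony at that moment is C# minor triad (C#, E, G#); A4 is not a chord tone.
It is approached by step up from G#4 and left by leap down to C#4.
Step in, leap out — an escape tone.

D4 (beat 3) — neighbor tone; A4 (beat 7) — escape tone.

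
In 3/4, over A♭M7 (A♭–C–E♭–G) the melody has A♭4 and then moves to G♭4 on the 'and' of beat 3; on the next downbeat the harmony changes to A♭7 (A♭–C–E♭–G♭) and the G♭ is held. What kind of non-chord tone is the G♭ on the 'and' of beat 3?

Anticipation.

The harmony at that moment is A♭ major seventh chord (A♭, C, E♭, G); G♭4 is not a chord tone.
It is approached by step down from A♭4 and then sustained as the same pitch into the next harmony.
Arriving early and becoming a chord tone when the harmony changes — an anticipation.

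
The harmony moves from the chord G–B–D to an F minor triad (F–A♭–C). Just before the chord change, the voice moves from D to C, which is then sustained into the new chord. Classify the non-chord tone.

C is an anticipation.

The harmony at that moment is G major triad (G, B, D); C is not a chord tone.
It is approached by step down from D and then sustained as the same pitch into the next harmony.
Arriving early and becoming a chord tone when the harmony changes — an anticipation.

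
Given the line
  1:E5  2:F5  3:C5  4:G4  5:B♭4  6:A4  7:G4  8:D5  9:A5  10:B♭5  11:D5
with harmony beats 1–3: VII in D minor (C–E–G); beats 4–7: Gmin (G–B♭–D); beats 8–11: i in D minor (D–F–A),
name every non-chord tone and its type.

F5 (beat 2) — escape tone; A4 (beat 6) — passing tone; B♭5 (beat 10) — escape tone.

The harmony at that moment is C major triad (C, E, G); F5 is not a chord tone.
It is approached by step up from E5 and left by leap down to C5.
Step in, leap out — an escape tone.
The harmony at that moment is G minor triad (G, B♭, D); A4 is not a chord tone.
It is approached by step down from B♭4 and left by step down to G4.
Step in, step out in the same direction — a passing tone.
The harmony at that moment is D minor triad (D, F, A); B♭5 is not a chord tone.
It is approached by step up from A5 and left by leap down to D5.
Step in, leap out — an escape tone.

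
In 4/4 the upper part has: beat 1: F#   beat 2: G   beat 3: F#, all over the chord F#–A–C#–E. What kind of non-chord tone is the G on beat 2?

The harmony at that moment is F# minor seventh chord (F#, A, C#, E); G is not a chord tone.
It is approached by step up from F# and left by step down to F#.
Step away and step back to the same note — a neighbor tone (upper neighbor).

Upper neighbor tone.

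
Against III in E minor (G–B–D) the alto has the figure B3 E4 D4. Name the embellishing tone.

The harmony at that moment is G major triad (G, B, D); E4 is not a chord tone.
It is approached by leap up from B3 and left by step down to D4.
Leap in, step out — an appoggiatura.

E4 is an appoggiatura.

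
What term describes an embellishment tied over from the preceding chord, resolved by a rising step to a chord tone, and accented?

Retardation.

Approach: by preparation — the pitch is first a chord tone, then held (tied or repeated) while the harmony changes under it. Departure: up by step. Metric position: strong.
A prepared dissonance that resolves upward by step — a retardation. (The same figure resolving downward would be a suspension.)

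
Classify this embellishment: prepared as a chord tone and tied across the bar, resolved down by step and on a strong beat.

Suspension.

Approach: by preparation — the pitch is first a chord tone, then held (tied or repeated) while the harmony changes under it. Departure: down by step. Metric position: strong.
A prepared dissonance that resolves downward by step — a suspension. (The same figure resolving upward would be a retardation.)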